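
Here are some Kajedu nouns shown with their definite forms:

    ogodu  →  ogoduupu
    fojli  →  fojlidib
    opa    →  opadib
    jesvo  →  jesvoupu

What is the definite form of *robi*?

The pattern is rounding harmony: -upu when the last vowel of the stem is a rounded vowel (*ogodu*, *jesvo*); -dib when the last vowel of the stem is an unrounded vowel (*fojli*, *opa*).
The last vowel of *robi* is /i/, which is an unrounded vowel, so the suffix is -dib, giving *robidib*.

robidib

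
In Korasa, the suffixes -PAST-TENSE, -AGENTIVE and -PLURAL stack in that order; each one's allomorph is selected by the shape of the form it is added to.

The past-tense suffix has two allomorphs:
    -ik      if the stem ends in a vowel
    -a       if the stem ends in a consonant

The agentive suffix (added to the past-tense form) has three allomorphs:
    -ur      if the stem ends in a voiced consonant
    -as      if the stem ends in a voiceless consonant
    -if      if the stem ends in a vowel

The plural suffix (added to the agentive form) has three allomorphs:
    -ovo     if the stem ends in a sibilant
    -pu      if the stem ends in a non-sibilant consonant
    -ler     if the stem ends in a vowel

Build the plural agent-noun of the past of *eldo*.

*eldo* — final sound /o/ (a vowel) → -ik → *eldoik*.
Since the final sound of the past-tense form *eldoik* is /k/ (a voiceless consonant), it takes -as, giving *eldoikas*.
The final sound of the agentive form *eldoikas* is /s/, which is a sibilant, so the plural suffix is -ovo, giving *eldoikasovo*.

eldoikasovo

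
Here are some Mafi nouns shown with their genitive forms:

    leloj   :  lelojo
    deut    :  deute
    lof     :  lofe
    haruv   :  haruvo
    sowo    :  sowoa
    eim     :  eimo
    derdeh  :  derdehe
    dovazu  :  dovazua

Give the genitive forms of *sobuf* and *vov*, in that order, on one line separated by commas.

sobufe, vovo

The alternation tracks the final sound of the stem — -e when the stem ends in a voiceless consonant (*deut*, *lof*, *derdeh*); -o when the stem ends in a voiced consonant (*leloj*, *haruv*, *eim*); -a when the stem ends in a vowel (*sowo*, *dovazu*).
*sobuf* — final sound /f/ (a voiceless consonant) → -e → *sobufe*.
*vov* — final sound /v/ (a voiced consonant) → -o → *vovo*.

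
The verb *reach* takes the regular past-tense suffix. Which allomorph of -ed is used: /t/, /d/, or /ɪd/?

/t/

The stem *reach* ends in a voiceless consonant other than /t/.
The -ed suffix is realized as /ɪd/ after /t, d/; as /t/ after other voiceless consonants; and as /d/ after other voiced sounds.
So -ed on *reach* is pronounced /t/.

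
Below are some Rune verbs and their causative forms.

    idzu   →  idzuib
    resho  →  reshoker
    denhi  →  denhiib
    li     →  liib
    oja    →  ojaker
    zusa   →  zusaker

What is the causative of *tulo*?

tuloker

Looking at the last vowel of each stem: -ib when the last vowel of the stem is a high vowel (*idzu*, *denhi*, *li*); -ker when the last vowel of the stem is a non-high vowel (*resho*, *oja*, *zusa*).
*tulo*: last vowel = /o/, a non-high vowel → -ker → *tuloker*.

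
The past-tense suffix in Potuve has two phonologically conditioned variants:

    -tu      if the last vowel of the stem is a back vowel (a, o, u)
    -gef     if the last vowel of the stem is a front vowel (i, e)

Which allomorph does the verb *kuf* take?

-tu

The last vowel of *kuf* is /u/, which is a back vowel, so the suffix is -tu.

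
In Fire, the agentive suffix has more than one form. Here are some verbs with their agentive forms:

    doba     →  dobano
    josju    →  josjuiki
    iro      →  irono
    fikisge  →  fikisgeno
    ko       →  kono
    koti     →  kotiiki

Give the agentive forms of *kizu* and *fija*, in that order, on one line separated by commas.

kizuiki, fijano

The pattern is height harmony: -iki when the last vowel of the stem is a high vowel (*josju*, *koti*); -no when the last vowel of the stem is a non-high vowel (*doba*, *iro*, *fikisge*, *ko*).
*kizu*: last vowel = /u/, a high vowel → -iki → *kizuiki*.
The last vowel of *fija* is /a/, which is a non-high vowel, so the suffix is -no, giving *fijano*.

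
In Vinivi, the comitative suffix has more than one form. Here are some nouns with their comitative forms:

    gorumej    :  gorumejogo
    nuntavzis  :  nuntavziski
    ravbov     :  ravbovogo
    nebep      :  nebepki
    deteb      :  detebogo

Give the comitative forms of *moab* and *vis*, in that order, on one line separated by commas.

moabogo, viski

The pattern is voicing of the final consonant: -ki when the stem ends in a voiceless consonant (*nuntavzis*, *nebep*); -ogo when the stem ends in a voiced consonant (*gorumej*, *ravbov*, *deteb*).
Since the final consonant of *moab* is /b/ (voiced), it takes -ogo, giving *moabogo*.
*vis*: final consonant = /s/, voiceless → -ki → *viski*.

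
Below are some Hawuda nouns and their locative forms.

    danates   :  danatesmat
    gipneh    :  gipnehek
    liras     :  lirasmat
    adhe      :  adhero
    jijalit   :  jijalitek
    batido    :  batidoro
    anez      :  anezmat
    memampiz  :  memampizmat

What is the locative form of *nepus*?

nepusmat

The suffix is conditioned by the final sound: -mat when the stem ends in a sibilant (*danates*, *liras*, *anez*, *memampiz*); -ek when the stem ends in a non-sibilant consonant (*gipneh*, *jijalit*); -ro when the stem ends in a vowel (*adhe*, *batido*).
*nepus* — final sound /s/ (a sibilant) → -mat → *nepusmat*.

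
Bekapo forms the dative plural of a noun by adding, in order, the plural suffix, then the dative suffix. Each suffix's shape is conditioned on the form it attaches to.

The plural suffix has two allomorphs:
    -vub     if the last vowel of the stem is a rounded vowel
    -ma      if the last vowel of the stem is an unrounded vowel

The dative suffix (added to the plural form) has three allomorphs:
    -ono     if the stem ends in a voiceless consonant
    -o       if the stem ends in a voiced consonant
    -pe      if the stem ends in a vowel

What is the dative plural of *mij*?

mijmape

*mij*: last vowel = /i/, an unrounded vowel → -ma → *mijma*.
The final sound of the plural form *mijma* is /a/, which is a vowel, so the dative suffix is -pe, giving *mijmape*.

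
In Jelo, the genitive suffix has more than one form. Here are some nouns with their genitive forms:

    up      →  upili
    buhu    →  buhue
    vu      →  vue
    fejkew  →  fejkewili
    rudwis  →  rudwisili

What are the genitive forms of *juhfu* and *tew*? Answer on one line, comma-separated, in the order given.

The pattern is consonant vs. vowel: -ili when the stem ends in a consonant (*up*, *fejkew*, *rudwis*); -e when the stem ends in a vowel (*buhu*, *vu*).
Since the final sound of *juhfu* is /u/ (a vowel), it takes -e, giving *juhfue*.
*tew* — final sound /w/ (a consonant) → -ili → *tewili*.

juhfue, tewili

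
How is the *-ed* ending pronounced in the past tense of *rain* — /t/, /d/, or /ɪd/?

The stem *rain* ends in a voiced sound other than /d/.
The -ed suffix is realized as /ɪd/ after /t, d/; as /t/ after other voiceless consonants; and as /d/ after other voiced sounds.
So -ed on *rain* is pronounced /d/.

/d/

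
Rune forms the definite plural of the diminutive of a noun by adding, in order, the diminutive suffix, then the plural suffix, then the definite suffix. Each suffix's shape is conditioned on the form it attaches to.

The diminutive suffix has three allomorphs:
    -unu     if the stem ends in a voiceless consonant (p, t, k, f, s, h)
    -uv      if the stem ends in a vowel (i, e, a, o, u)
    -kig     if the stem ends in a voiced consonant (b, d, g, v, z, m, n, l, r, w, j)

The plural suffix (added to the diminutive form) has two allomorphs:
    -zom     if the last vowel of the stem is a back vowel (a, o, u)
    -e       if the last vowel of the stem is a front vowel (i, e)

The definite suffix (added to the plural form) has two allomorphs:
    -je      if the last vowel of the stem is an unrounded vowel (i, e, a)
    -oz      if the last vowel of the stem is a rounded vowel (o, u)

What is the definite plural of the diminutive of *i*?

Since the final sound of *i* is /i/ (a vowel), it takes -uv, giving *iuv*.
Since the last vowel of the diminutive form *iuv* is /u/ (a back vowel), it takes -zom, giving *iuvzom*.
The plural form *iuvzom* — last vowel /o/ (a rounded vowel) → -oz → *iuvzomoz*.

iuvzomoz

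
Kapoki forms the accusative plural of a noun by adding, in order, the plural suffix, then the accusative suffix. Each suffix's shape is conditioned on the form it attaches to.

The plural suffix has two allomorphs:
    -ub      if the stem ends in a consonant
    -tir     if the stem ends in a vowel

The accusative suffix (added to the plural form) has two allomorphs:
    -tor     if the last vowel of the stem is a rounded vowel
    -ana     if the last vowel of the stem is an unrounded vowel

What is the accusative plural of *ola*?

The final sound of *ola* is /a/, which is a vowel, so the plural suffix is -tir, giving *olatir*.
The plural form *olatir*: last vowel = /i/, an unrounded vowel → -ana → *olatirana*.

olatirana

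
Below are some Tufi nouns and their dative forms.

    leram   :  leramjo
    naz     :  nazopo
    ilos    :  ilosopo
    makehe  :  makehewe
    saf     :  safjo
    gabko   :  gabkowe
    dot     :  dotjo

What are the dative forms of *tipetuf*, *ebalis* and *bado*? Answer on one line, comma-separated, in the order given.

Looking at the final sound of each stem: -opo when the stem ends in a sibilant (*naz*, *ilos*); -jo when the stem ends in a non-sibilant consonant (*leram*, *saf*, *dot*); -we when the stem ends in a vowel (*makehe*, *gabko*).
*tipetuf*: final sound = /f/, a non-sibilant consonant → -jo → *tipetufjo*.
*ebalis* — final sound /s/ (a sibilant) → -opo → *ebalisopo*.
Since the final sound of *bado* is /o/ (a vowel), it takes -we, giving *badowe*.

tipetufjo, ebalisopo, badowe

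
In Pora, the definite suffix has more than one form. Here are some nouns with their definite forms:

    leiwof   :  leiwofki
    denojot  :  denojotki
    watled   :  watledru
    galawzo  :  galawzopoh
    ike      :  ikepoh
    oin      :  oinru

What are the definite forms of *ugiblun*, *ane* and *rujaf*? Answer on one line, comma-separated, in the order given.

Looking at the final sound of each stem: -ki when the stem ends in a voiceless consonant (*leiwof*, *denojot*); -ru when the stem ends in a voiced consonant (*watled*, *oin*); -poh when the stem ends in a vowel (*galawzo*, *ike*).
Since the final sound of *ugiblun* is /n/ (a voiced consonant), it takes -ru, giving *ugiblunru*.
Since the final sound of *ane* is /e/ (a vowel), it takes -poh, giving *anepoh*.
The final sound of *rujaf* is /f/, which is a voiceless consonant, so the suffix is -ki, giving *rujafki*.

ugiblunru, anepoh, rujafki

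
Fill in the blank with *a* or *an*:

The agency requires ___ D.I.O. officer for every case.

The indefinite article is chosen by the initial *sound* of the following word, not its spelling.
The initialism *D.I.O.* is read letter by letter; the first letter, D, is pronounced /diː/, which begins with a consonant sound.
So the article is *a*: The agency requires a D.I.O. officer for every case.

a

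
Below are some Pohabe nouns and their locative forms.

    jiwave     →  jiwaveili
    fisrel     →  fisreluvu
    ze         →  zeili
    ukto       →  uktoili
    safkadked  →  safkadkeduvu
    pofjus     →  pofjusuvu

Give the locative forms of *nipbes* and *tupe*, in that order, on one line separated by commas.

nipbesuvu, tupeili

The alternation tracks the final sound of the stem — -uvu when the stem ends in a consonant (*fisrel*, *safkadked*, *pofjus*); -ili when the stem ends in a vowel (*jiwave*, *ze*, *ukto*).
Since the final sound of *nipbes* is /s/ (a consonant), it takes -uvu, giving *nipbesuvu*.
Since the final sound of *tupe* is /e/ (a vowel), it takes -ili, giving *tupeili*.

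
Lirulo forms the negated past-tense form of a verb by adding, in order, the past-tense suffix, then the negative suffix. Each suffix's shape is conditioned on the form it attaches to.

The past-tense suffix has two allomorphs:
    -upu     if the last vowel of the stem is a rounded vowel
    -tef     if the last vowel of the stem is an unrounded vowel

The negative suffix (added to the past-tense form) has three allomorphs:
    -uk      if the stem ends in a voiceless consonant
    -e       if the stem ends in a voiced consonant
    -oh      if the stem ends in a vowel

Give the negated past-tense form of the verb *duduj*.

dudujupuoh

*duduj* — last vowel /u/ (a rounded vowel) → -upu → *dudujupu*.
The past-tense form *dudujupu* — final sound /u/ (a vowel) → -oh → *dudujupuoh*.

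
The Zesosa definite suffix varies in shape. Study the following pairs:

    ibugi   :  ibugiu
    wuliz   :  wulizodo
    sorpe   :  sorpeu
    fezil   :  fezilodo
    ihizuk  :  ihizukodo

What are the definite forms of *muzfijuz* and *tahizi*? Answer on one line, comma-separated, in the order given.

The pattern is consonant vs. vowel: -odo when the stem ends in a consonant (*wuliz*, *fezil*, *ihizuk*); -u when the stem ends in a vowel (*ibugi*, *sorpe*).
*muzfijuz*: final sound = /z/, a consonant → -odo → *muzfijuzodo*.
*tahizi*: final sound = /i/, a vowel → -u → *tahiziu*.

muzfijuzodo, tahiziu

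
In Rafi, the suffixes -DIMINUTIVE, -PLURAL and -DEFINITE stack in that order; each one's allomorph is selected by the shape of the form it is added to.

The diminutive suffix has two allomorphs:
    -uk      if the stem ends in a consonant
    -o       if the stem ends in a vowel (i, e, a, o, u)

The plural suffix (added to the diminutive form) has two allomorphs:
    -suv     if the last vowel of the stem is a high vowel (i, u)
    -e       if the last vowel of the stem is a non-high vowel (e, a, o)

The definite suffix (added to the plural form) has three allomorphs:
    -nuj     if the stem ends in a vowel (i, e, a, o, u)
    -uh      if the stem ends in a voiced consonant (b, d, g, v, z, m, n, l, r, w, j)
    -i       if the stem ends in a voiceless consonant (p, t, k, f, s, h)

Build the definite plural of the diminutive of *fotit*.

fotituksuvuh

The final sound of *fotit* is /t/, which is a consonant, so the diminutive suffix is -uk, giving *fotituk*.
The diminutive form *fotituk*: last vowel = /u/, a high vowel → -suv → *fotituksuv*.
The plural form *fotituksuv*: final sound = /v/, a voiced consonant → -uh → *fotituksuvuh*.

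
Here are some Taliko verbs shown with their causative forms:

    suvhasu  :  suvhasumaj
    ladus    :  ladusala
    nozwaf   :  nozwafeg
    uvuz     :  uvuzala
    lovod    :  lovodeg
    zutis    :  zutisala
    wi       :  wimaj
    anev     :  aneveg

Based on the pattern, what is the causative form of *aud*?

audeg

The pattern is sibilance of the final sound: -ala when the stem ends in a sibilant (*ladus*, *uvuz*, *zutis*); -eg when the stem ends in a non-sibilant consonant (*nozwaf*, *lovod*, *anev*); -maj when the stem ends in a vowel (*suvhasu*, *wi*).
The final sound of *aud* is /d/, which is a non-sibilant consonant, so the suffix is -eg, giving *audeg*.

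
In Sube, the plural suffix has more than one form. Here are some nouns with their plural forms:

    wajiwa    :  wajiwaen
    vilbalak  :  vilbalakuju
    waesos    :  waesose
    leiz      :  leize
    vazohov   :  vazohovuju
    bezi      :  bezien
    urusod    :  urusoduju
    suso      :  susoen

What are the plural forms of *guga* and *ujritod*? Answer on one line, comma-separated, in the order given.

gugaen, ujritoduju

The suffix is conditioned by the final sound: -e when the stem ends in a sibilant (*waesos*, *leiz*); -uju when the stem ends in a non-sibilant consonant (*vilbalak*, *vazohov*, *urusod*); -en when the stem ends in a vowel (*wajiwa*, *bezi*, *suso*).
*guga* — final sound /a/ (a vowel) → -en → *gugaen*.
*ujritod* — final sound /d/ (a non-sibilant consonant) → -uju → *ujritoduju*.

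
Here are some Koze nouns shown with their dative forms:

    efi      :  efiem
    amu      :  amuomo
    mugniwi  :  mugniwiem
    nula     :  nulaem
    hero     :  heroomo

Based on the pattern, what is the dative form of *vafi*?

The alternation tracks the last vowel of the stem — -omo when the last vowel of the stem is a rounded vowel (*amu*, *hero*); -em when the last vowel of the stem is an unrounded vowel (*efi*, *mugniwi*, *nula*).
Since the last vowel of *vafi* is /i/ (an unrounded vowel), it takes -em, giving *vafiem*.

vafiem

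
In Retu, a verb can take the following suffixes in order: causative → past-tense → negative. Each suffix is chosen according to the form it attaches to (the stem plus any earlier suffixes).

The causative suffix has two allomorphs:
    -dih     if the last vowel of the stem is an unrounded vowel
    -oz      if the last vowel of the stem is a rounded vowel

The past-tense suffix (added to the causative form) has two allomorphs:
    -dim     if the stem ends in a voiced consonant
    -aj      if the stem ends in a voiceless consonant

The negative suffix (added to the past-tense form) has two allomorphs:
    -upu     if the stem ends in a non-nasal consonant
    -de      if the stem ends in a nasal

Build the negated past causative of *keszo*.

*keszo*: last vowel = /o/, a rounded vowel → -oz → *keszooz*.
Since the final consonant of the causative form *keszooz* is /z/ (voiced), it takes -dim, giving *keszoozdim*.
The past-tense form *keszoozdim* — final consonant /m/ (a nasal) → -de → *keszoozdimde*.

keszoozdimde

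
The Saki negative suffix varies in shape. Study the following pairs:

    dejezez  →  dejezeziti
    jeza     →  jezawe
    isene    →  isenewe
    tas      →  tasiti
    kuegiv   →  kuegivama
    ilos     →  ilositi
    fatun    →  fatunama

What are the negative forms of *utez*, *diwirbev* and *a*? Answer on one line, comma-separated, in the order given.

Looking at the final sound of each stem: -iti when the stem ends in a sibilant (*dejezez*, *tas*, *ilos*); -ama when the stem ends in a non-sibilant consonant (*kuegiv*, *fatun*); -we when the stem ends in a vowel (*jeza*, *isene*).
The final sound of *utez* is /z/, which is a sibilant, so the suffix is -iti, giving *uteziti*.
The final sound of *diwirbev* is /v/, which is a non-sibilant consonant, so the suffix is -ama, giving *diwirbevama*.
*a*: final sound = /a/, a vowel → -we → *awe*.

uteziti, diwirbevama, awe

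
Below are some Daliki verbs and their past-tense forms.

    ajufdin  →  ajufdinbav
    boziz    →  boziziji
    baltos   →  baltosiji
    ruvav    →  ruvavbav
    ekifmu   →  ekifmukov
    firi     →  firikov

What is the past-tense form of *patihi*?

patihikov

The pattern is sibilance of the final sound: -iji when the stem ends in a sibilant (*boziz*, *baltos*); -bav when the stem ends in a non-sibilant consonant (*ajufdin*, *ruvav*); -kov when the stem ends in a vowel (*ekifmu*, *firi*).
The final sound of *patihi* is /i/, which is a vowel, so the suffix is -kov, giving *patihikov*.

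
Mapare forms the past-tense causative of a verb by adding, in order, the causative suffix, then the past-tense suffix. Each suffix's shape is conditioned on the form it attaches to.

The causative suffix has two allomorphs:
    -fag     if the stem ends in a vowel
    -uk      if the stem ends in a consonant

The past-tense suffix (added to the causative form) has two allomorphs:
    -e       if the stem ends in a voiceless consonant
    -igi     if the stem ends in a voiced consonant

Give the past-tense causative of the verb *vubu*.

Since the final sound of *vubu* is /u/ (a vowel), it takes -fag, giving *vubufag*.
The causative form *vubufag* — final consonant /g/ (voiced) → -igi → *vubufagigi*.

vubufagigi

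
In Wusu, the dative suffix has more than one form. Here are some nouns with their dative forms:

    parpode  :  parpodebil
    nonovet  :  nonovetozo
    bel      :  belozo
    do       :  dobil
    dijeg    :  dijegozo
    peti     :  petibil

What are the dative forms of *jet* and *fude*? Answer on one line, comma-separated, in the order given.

jetozo, fudebil

Looking at the final sound of each stem: -ozo when the stem ends in a consonant (*nonovet*, *bel*, *dijeg*); -bil when the stem ends in a vowel (*parpode*, *do*, *peti*).
Since the final sound of *jet* is /t/ (a consonant), it takes -ozo, giving *jetozo*.
The final sound of *fude* is /e/, which is a vowel, so the suffix is -bil, giving *fudebil*.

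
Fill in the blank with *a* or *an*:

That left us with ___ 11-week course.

The indefinite article is chosen by the initial *sound* of the following word, not its spelling.
The number *11* is spoken "eleven", beginning with /ɪˈlɛvən/ — a vowel sound.
So the article is *an*: That left us with an 11-week course.

an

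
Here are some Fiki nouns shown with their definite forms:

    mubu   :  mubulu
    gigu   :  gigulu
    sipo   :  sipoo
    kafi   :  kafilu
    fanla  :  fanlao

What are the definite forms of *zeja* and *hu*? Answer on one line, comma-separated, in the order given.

The suffix is conditioned by the last vowel: -lu when the last vowel of the stem is a high vowel (*mubu*, *gigu*, *kafi*); -o when the last vowel of the stem is a non-high vowel (*sipo*, *fanla*).
*zeja* — last vowel /a/ (a non-high vowel) → -o → *zejao*.
*hu* — last vowel /u/ (a high vowel) → -lu → *hulu*.

zejao, hulu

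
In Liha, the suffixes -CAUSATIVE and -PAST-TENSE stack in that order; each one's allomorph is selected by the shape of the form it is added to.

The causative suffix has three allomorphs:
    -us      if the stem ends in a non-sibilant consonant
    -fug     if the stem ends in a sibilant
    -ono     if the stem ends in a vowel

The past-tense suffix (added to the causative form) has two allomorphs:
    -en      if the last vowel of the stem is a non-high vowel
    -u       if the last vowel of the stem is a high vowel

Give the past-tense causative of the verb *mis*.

misfugu

*mis*: final sound = /s/, a sibilant → -fug → *misfug*.
The last vowel of the causative form *misfug* is /u/, which is a high vowel, so the past-tense suffix is -u, giving *misfugu*.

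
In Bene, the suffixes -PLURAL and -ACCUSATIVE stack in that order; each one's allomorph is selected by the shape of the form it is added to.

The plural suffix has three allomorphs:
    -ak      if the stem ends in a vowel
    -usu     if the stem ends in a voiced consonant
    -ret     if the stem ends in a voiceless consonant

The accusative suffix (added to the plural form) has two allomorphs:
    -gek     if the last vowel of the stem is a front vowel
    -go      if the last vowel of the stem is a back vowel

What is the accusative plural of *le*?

leakgo

*le* — final sound /e/ (a vowel) → -ak → *leak*.
The last vowel of the plural form *leak* is /a/, which is a back vowel, so the accusative suffix is -go, giving *leakgo*.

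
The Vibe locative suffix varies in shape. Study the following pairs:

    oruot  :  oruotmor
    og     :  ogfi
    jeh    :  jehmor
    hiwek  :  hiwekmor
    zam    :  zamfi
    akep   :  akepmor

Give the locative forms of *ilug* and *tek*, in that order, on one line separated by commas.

The pattern is voicing of the final consonant: -mor when the stem ends in a voiceless consonant (*oruot*, *jeh*, *hiwek*, *akep*); -fi when the stem ends in a voiced consonant (*og*, *zam*).
Since the final consonant of *ilug* is /g/ (voiced), it takes -fi, giving *ilugfi*.
The final consonant of *tek* is /k/, which is voiceless, so the suffix is -mor, giving *tekmor*.

ilugfi, tekmor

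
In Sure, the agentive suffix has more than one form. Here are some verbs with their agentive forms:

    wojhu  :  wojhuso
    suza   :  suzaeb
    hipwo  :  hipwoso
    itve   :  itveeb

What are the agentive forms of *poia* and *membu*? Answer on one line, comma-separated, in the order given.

The pattern is rounding harmony: -so when the last vowel of the stem is a rounded vowel (*wojhu*, *hipwo*); -eb when the last vowel of the stem is an unrounded vowel (*suza*, *itve*).
The last vowel of *poia* is /a/, which is an unrounded vowel, so the suffix is -eb, giving *poiaeb*.
*membu* — last vowel /u/ (a rounded vowel) → -so → *membuso*.

poiaeb, membuso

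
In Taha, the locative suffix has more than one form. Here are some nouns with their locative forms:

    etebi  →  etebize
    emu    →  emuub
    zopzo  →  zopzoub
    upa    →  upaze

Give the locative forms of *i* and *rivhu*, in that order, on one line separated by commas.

ize, rivhuub

Looking at the last vowel of each stem: -ub when the last vowel of the stem is a rounded vowel (*emu*, *zopzo*); -ze when the last vowel of the stem is an unrounded vowel (*etebi*, *upa*).
*i* — last vowel /i/ (an unrounded vowel) → -ze → *ize*.
*rivhu*: last vowel = /u/, a rounded vowel → -ub → *rivhuub*.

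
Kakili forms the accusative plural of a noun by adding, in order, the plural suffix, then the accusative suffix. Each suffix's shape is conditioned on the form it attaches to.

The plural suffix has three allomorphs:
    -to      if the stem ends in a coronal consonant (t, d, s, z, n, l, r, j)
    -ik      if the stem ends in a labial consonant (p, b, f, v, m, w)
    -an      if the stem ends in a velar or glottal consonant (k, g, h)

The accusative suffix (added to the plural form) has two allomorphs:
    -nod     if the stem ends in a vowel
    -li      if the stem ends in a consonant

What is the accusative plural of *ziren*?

*ziren*: final consonant = /n/, coronal → -to → *zirento*.
Since the final sound of the plural form *zirento* is /o/ (a vowel), it takes -nod, giving *zirentonod*.

zirentonod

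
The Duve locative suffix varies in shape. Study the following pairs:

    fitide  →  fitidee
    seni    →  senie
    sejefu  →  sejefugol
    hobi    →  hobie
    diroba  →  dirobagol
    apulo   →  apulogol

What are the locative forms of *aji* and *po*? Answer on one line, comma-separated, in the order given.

ajie, pogol

The alternation tracks the last vowel of the stem — -e when the last vowel of the stem is a front vowel (*fitide*, *seni*, *hobi*); -gol when the last vowel of the stem is a back vowel (*sejefu*, *diroba*, *apulo*).
*aji* — last vowel /i/ (a front vowel) → -e → *ajie*.
*po*: last vowel = /o/, a back vowel → -gol → *pogol*.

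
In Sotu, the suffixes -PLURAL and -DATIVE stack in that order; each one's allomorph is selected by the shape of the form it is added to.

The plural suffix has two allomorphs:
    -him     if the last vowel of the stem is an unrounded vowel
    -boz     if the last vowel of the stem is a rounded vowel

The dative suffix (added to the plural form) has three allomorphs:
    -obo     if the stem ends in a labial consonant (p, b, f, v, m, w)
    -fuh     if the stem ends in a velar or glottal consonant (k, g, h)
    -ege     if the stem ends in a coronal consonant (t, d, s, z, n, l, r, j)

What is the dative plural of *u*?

ubozege

*u* — last vowel /u/ (a rounded vowel) → -boz → *uboz*.
The final consonant of the plural form *uboz* is /z/, which is coronal, so the dative suffix is -ege, giving *ubozege*.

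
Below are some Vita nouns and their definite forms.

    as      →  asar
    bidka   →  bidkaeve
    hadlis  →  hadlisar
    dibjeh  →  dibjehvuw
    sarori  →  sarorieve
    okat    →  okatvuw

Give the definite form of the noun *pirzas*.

The suffix is conditioned by the final sound: -ar when the stem ends in a sibilant (*as*, *hadlis*); -vuw when the stem ends in a non-sibilant consonant (*dibjeh*, *okat*); -eve when the stem ends in a vowel (*bidka*, *sarori*).
The final sound of *pirzas* is /s/, which is a sibilant, so the suffix is -ar, giving *pirzasar*.

pirzasar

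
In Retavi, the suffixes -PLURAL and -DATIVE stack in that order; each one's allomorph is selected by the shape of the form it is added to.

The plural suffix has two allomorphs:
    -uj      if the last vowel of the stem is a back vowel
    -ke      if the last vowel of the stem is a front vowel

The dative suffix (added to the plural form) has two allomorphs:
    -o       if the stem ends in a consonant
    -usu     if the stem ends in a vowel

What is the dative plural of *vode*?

vodekeusu

The last vowel of *vode* is /e/, which is a front vowel, so the plural suffix is -ke, giving *vodeke*.
The final sound of the plural form *vodeke* is /e/, which is a vowel, so the dative suffix is -usu, giving *vodekeusu*.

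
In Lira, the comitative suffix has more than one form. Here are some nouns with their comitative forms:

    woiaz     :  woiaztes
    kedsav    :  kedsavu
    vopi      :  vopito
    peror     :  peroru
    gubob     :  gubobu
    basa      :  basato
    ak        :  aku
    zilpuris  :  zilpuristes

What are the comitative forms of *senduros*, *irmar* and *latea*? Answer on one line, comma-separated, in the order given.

The alternation tracks the final sound of the stem — -tes when the stem ends in a sibilant (*woiaz*, *zilpuris*); -u when the stem ends in a non-sibilant consonant (*kedsav*, *peror*, *gubob*, *ak*); -to when the stem ends in a vowel (*vopi*, *basa*).
*senduros* — final sound /s/ (a sibilant) → -tes → *sendurostes*.
*irmar*: final sound = /r/, a non-sibilant consonant → -u → *irmaru*.
Since the final sound of *latea* is /a/ (a vowel), it takes -to, giving *lateato*.

sendurostes, irmaru, lateato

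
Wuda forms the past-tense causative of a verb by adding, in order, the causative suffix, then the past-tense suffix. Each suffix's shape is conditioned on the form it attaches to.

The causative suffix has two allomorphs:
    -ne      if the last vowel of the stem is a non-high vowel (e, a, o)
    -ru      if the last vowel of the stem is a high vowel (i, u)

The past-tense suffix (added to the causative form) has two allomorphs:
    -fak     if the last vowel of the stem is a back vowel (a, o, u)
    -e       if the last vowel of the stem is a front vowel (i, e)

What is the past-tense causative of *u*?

urufak

Since the last vowel of *u* is /u/ (a high vowel), it takes -ru, giving *uru*.
The causative form *uru*: last vowel = /u/, a back vowel → -fak → *urufak*.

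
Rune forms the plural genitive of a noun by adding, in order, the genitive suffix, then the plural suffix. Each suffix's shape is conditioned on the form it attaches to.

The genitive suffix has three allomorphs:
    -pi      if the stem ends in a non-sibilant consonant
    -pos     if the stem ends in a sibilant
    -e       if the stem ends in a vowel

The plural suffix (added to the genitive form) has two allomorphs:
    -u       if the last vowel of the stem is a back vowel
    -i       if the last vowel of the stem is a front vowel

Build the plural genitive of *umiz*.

Since the final sound of *umiz* is /z/ (a sibilant), it takes -pos, giving *umizpos*.
The last vowel of the genitive form *umizpos* is /o/, which is a back vowel, so the plural suffix is -u, giving *umizposu*.

umizposu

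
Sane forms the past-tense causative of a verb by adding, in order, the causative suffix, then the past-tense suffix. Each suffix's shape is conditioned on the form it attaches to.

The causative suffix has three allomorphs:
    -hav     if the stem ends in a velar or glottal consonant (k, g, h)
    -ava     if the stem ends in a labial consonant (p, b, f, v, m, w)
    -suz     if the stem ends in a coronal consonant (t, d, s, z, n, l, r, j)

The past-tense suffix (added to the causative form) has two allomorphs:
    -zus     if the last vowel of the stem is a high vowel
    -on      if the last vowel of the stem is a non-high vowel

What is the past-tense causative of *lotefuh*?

lotefuhhavon

*lotefuh*: final consonant = /h/, velar/glottal → -hav → *lotefuhhav*.
The last vowel of the causative form *lotefuhhav* is /a/, which is a non-high vowel, so the past-tense suffix is -on, giving *lotefuhhavon*.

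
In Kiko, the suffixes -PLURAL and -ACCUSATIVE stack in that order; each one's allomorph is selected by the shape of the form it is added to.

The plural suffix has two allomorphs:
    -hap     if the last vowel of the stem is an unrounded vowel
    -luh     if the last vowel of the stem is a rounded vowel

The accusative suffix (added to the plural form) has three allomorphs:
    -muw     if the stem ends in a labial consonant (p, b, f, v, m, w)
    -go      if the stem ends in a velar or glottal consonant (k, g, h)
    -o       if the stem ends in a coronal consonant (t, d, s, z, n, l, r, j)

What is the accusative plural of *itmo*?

*itmo*: last vowel = /o/, a rounded vowel → -luh → *itmoluh*.
Since the final consonant of the plural form *itmoluh* is /h/ (velar/glottal), it takes -go, giving *itmoluhgo*.

itmoluhgo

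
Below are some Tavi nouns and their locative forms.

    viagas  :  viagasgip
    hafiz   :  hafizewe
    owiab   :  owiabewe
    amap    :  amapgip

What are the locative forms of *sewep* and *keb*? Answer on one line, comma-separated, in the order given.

Looking at the final consonant of each stem: -gip when the stem ends in a voiceless consonant (*viagas*, *amap*); -ewe when the stem ends in a voiced consonant (*hafiz*, *owiab*).
Since the final consonant of *sewep* is /p/ (voiceless), it takes -gip, giving *sewepgip*.
*keb*: final consonant = /b/, voiced → -ewe → *kebewe*.

sewepgip, kebewe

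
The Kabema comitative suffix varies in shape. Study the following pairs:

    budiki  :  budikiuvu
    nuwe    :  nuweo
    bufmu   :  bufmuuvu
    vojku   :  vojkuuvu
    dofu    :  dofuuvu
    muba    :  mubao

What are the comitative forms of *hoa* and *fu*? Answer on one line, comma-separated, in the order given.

Looking at the last vowel of each stem: -uvu when the last vowel of the stem is a high vowel (*budiki*, *bufmu*, *vojku*, *dofu*); -o when the last vowel of the stem is a non-high vowel (*nuwe*, *muba*).
*hoa* — last vowel /a/ (a non-high vowel) → -o → *hoao*.
*fu* — last vowel /u/ (a high vowel) → -uvu → *fuuvu*.

hoao, fuuvu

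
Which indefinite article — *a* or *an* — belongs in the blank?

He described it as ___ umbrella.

an

The indefinite article is chosen by the initial *sound* of the following word, not its spelling.
*umbrella* begins with the sound /ʌ/ (u pronounced /ʌ/) — a vowel sound.
So the article is *an*: He described it as an umbrella.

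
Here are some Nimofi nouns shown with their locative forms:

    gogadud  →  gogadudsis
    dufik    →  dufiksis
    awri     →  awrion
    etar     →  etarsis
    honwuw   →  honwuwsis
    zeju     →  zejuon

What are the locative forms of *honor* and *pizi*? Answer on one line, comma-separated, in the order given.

honorsis, pizion

The suffix is conditioned by the final sound: -sis when the stem ends in a consonant (*gogadud*, *dufik*, *etar*, *honwuw*); -on when the stem ends in a vowel (*awri*, *zeju*).
*honor* — final sound /r/ (a consonant) → -sis → *honorsis*.
*pizi*: final sound = /i/, a vowel → -on → *pizion*.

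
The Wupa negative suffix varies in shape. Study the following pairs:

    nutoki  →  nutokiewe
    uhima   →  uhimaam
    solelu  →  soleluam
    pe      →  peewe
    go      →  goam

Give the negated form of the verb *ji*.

Looking at the last vowel of each stem: -ewe when the last vowel of the stem is a front vowel (*nutoki*, *pe*); -am when the last vowel of the stem is a back vowel (*uhima*, *solelu*, *go*).
The last vowel of *ji* is /i/, which is a front vowel, so the suffix is -ewe, giving *jiewe*.

jiewe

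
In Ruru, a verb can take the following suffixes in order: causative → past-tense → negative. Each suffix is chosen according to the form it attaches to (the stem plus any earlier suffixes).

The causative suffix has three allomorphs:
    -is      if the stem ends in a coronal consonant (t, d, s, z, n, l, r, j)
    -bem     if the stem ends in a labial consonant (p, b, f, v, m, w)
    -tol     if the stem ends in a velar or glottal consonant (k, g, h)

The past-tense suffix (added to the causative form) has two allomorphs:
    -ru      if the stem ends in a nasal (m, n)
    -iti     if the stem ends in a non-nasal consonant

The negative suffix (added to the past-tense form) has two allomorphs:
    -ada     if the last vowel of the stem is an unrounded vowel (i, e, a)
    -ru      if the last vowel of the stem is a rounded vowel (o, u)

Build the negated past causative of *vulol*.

vulolisitiada

The final consonant of *vulol* is /l/, which is coronal, so the causative suffix is -is, giving *vulolis*.
Since the final consonant of the causative form *vulolis* is /s/ (non-nasal), it takes -iti, giving *vulolisiti*.
Since the last vowel of the past-tense form *vulolisiti* is /i/ (an unrounded vowel), it takes -ada, giving *vulolisitiada*.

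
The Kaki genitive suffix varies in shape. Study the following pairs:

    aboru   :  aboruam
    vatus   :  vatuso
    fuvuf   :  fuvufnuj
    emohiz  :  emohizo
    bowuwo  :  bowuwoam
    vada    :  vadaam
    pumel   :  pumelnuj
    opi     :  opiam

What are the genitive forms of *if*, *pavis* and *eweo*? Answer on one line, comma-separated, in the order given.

Looking at the final sound of each stem: -o when the stem ends in a sibilant (*vatus*, *emohiz*); -nuj when the stem ends in a non-sibilant consonant (*fuvuf*, *pumel*); -am when the stem ends in a vowel (*aboru*, *bowuwo*, *vada*, *opi*).
The final sound of *if* is /f/, which is a non-sibilant consonant, so the suffix is -nuj, giving *ifnuj*.
The final sound of *pavis* is /s/, which is a sibilant, so the suffix is -o, giving *paviso*.
Since the final sound of *eweo* is /o/ (a vowel), it takes -am, giving *eweoam*.

ifnuj, paviso, eweoam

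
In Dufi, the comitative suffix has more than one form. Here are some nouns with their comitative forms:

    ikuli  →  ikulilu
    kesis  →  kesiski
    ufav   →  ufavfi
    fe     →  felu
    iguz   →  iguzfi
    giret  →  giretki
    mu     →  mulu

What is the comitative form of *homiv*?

Looking at the final sound of each stem: -ki when the stem ends in a voiceless consonant (*kesis*, *giret*); -fi when the stem ends in a voiced consonant (*ufav*, *iguz*); -lu when the stem ends in a vowel (*ikuli*, *fe*, *mu*).
The final sound of *homiv* is /v/, which is a voiced consonant, so the suffix is -fi, giving *homivfi*.

homivfi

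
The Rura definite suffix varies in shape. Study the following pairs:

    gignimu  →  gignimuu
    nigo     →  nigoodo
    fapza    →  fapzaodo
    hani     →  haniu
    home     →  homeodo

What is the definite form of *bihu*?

The pattern is height harmony: -u when the last vowel of the stem is a high vowel (*gignimu*, *hani*); -odo when the last vowel of the stem is a non-high vowel (*nigo*, *fapza*, *home*).
*bihu*: last vowel = /u/, a high vowel → -u → *bihuu*.

bihuu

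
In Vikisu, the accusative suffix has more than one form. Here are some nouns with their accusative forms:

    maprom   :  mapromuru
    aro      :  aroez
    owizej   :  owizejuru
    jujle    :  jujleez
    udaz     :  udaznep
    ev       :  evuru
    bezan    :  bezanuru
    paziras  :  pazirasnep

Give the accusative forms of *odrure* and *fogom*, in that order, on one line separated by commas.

odrureez, fogomuru

The suffix is conditioned by the final sound: -nep when the stem ends in a sibilant (*udaz*, *paziras*); -uru when the stem ends in a non-sibilant consonant (*maprom*, *owizej*, *ev*, *bezan*); -ez when the stem ends in a vowel (*aro*, *jujle*).
*odrure* — final sound /e/ (a vowel) → -ez → *odrureez*.
Since the final sound of *fogom* is /m/ (a non-sibilant consonant), it takes -uru, giving *fogomuru*.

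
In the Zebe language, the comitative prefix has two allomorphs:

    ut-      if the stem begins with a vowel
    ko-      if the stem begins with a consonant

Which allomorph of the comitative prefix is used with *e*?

ut-

*e*: first sound = /e/, a vowel → ut-.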